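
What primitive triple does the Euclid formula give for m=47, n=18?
(1885, 1692, 2533)

Euclid's formula: a = m² - n², b = 2mn, c = m² + n²
m = 47, n = 18
a = 47² - 18² = 2209 - 324 = 1885
b = 2 × 47 × 18 = 1692
c = 47² + 18² = 2209 + 324 = 2533
Verification: 1885² + 1692² = 3553225 + 2862864 = 6416089 = 2533² ✓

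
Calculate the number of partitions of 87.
38887673

p(n) counts ways to write n as a sum of positive integers (order ignored).
Euler's pentagonal recurrence: p(k) = p(k-1) + p(k-2) - p(k-5) - p(k-7) + p(k-12) + p(k-15) - ... (offsets j(3j∓1)/2, signs ++--, p(0)=1, p(<0)=0).
DP table for k = 0..86: p(0)=1, p(1)=1, p(2)=2, p(3)=3, p(4)=5, p(5)=7, p(6)=11, p(7)=15, p(8)=22, p(9)=30, p(10)=42, p(11)=56, p(12)=77, p(13)=101, p(14)=135, p(15)=176, p(16)=231, p(17)=297, p(18)=385, p(19)=490, p(20)=627, p(21)=792, p(22)=1002, p(23)=1255, p(24)=1575, p(25)=1958, p(26)=2436, p(27)=3010, p(28)=3718, p(29)=4565, p(30)=5604, p(31)=6842, p(32)=8349, p(33)=10143, p(34)=12310, p(35)=14883, p(36)=17977, p(37)=21637, p(38)=26015, p(39)=31185, p(40)=37338, p(41)=44583, p(42)=53174, p(43)=63261, p(44)=75175, p(45)=89134, p(46)=105558, p(47)=124754, p(48)=147273, p(49)=173525, p(50)=204226, p(51)=239943, p(52)=281589, p(53)=329931, p(54)=386155, p(55)=451276, p(56)=526823, p(57)=614154, p(58)=715220, p(59)=831820, p(60)=966467, p(61)=1121505, p(62)=1300156, p(63)=1505499, p(64)=1741630, p(65)=2012558, p(66)=2323520, p(67)=2679689, p(68)=3087735, p(69)=3554345, p(70)=4087968, p(71)=4697205, p(72)=5392783, p(73)=6185689, p(74)=7089500, p(75)=8118264, p(76)=9289091, p(77)=10619863, p(78)=12132164, p(79)=13848650, p(80)=15796476, p(81)=18004327, p(82)=20506255, p(83)=23338469, p(84)=26543660, p(85)=30167357, p(86)=34262962.
Final step: p(87) = p(86) + p(85) - p(82) - p(80) + p(75) + p(72) - p(65) - p(61) + p(52) + p(47) - p(36) - p(30) + p(17) + p(10)
= 34262962 + 30167357 - 20506255 - 15796476 + 8118264 + 5392783 - 2012558 - 1121505 + 281589 + 124754 - 17977 - 5604 + 297 + 42
= 38887673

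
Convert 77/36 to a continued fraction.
[2; 7, 5]

Euclidean algorithm steps:
77 = 2 × 36 + 5
36 = 7 × 5 + 1
5 = 5 × 1 + 0
Continued fraction: [2; 7, 5]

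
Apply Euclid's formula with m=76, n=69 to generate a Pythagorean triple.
(1015, 10488, 10537)

Euclid's formula: a = m² - n², b = 2mn, c = m² + n²
m = 76, n = 69
a = 76² - 69² = 5776 - 4761 = 1015
b = 2 × 76 × 69 = 10488
c = 76² + 69² = 5776 + 4761 = 10537
Verification: 1015² + 10488² = 1030225 + 109998144 = 111028369 = 10537² ✓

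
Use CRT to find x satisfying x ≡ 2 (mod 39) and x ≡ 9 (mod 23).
860

Using Chinese Remainder Theorem:
M = 39 × 23 = 897
M1 = 23, M2 = 39
y1 = 23^(-1) mod 39 = 17
y2 = 39^(-1) mod 23 = 13
x = (2×23×17 + 9×39×13) mod 897 = 860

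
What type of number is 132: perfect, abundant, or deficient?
abundant

Proper divisors of 132: sum = 1 + 2 + 3 + 4 + 6 + 11 + 12 + 22 + 33 + 44 + 66 = 204
Since 204 > 132, 132 is abundant.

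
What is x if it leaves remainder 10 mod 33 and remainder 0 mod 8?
208

Using Chinese Remainder Theorem:
M = 33 × 8 = 264
M1 = 8, M2 = 33
y1 = 8^(-1) mod 33 = 29
y2 = 33^(-1) mod 8 = 1
x = (10×8×29 + 0×33×1) mod 264 = 208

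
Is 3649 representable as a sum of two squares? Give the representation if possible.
7² + 60² (a=7, b=60)

Factorization: 3649 = 41 × 89
By Fermat: n is sum of two squares iff every prime p ≡ 3 (mod 4) appears to even power.
All primes ≡ 3 (mod 4) appear to even power.
Search a = 0, 1, 2, … for 3649 - a² a perfect square: first hit at a = 7: 3649 - 49 = 3600 = 60².
3649 = 7² + 60² = 49 + 3600 ✓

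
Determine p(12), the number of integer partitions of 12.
77

p(n) counts ways to write n as a sum of positive integers (order ignored).
Euler's pentagonal recurrence: p(k) = p(k-1) + p(k-2) - p(k-5) - p(k-7) + p(k-12) + p(k-15) - ... (offsets j(3j∓1)/2, signs ++--, p(0)=1, p(<0)=0).
DP table for k = 0..11: p(0)=1, p(1)=1, p(2)=2, p(3)=3, p(4)=5, p(5)=7, p(6)=11, p(7)=15, p(8)=22, p(9)=30, p(10)=42, p(11)=56.
Final step: p(12) = p(11) + p(10) - p(7) - p(5) + p(0)
= 56 + 42 - 15 - 7 + 1
= 77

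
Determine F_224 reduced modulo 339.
336

Matrix identity: Q^n = [[F_(n+1), F_n], [F_n, F_(n-1)]] with Q = [[1,1],[1,0]].
n = 224 = 11100000₂. Square-and-multiply, entries mod 339:
Q^1 = [[1,1],[1,0]]
Q^3 = (Q^1)²·Q = [[3,2],[2,1]]
Q^7 = (Q^3)²·Q = [[21,13],[13,8]]
Q^14 = (Q^7)² = [[271,38],[38,233]]
Q^28 = (Q^14)² = [[305,168],[168,137]]
Q^56 = (Q^28)² = [[226,15],[15,211]]
Q^112 = (Q^56)² = [[112,114],[114,337]]
Q^224 = (Q^112)² = [[115,336],[336,118]]
F_224 mod 339 = Q^224[0][1] = 336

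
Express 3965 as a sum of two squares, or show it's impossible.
11² + 62² (a=11, b=62)

Factorization: 3965 = 5 × 13 × 61
By Fermat: n is sum of two squares iff every prime p ≡ 3 (mod 4) appears to even power.
All primes ≡ 3 (mod 4) appear to even power.
Search a = 0, 1, 2, … for 3965 - a² a perfect square: first hit at a = 11: 3965 - 121 = 3844 = 62².
3965 = 11² + 62² = 121 + 3844 ✓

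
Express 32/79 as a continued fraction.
[0; 2, 2, 7, 2]

Euclidean algorithm steps:
32 = 0 × 79 + 32
79 = 2 × 32 + 15
32 = 2 × 15 + 2
15 = 7 × 2 + 1
2 = 2 × 1 + 0
Continued fraction: [0; 2, 2, 7, 2]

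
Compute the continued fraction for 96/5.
[19; 5]

Euclidean algorithm steps:
96 = 19 × 5 + 1
5 = 5 × 1 + 0
Continued fraction: [19; 5]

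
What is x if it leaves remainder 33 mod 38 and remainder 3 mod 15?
33

Using Chinese Remainder Theorem:
M = 38 × 15 = 570
M1 = 15, M2 = 38
y1 = 15^(-1) mod 38 = 33
y2 = 38^(-1) mod 15 = 2
x = (33×15×33 + 3×38×2) mod 570 = 33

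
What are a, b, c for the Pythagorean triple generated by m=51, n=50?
(101, 5100, 5101)

Euclid's formula: a = m² - n², b = 2mn, c = m² + n²
m = 51, n = 50
a = 51² - 50² = 2601 - 2500 = 101
b = 2 × 51 × 50 = 5100
c = 51² + 50² = 2601 + 2500 = 5101
Verification: 101² + 5100² = 10201 + 26010000 = 26020201 = 5101² ✓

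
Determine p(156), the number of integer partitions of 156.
73232243759

p(n) counts ways to write n as a sum of positive integers (order ignored).
Euler's pentagonal recurrence: p(k) = p(k-1) + p(k-2) - p(k-5) - p(k-7) + p(k-12) + p(k-15) - ... (offsets j(3j∓1)/2, signs ++--, p(0)=1, p(<0)=0).
DP table for k = 0..155: p(0)=1, p(1)=1, p(2)=2, p(3)=3, p(4)=5, p(5)=7, p(6)=11, p(7)=15, p(8)=22, p(9)=30, p(10)=42, p(11)=56, p(12)=77, p(13)=101, p(14)=135, p(15)=176, p(16)=231, p(17)=297, p(18)=385, p(19)=490, p(20)=627, p(21)=792, p(22)=1002, p(23)=1255, p(24)=1575, p(25)=1958, p(26)=2436, p(27)=3010, p(28)=3718, p(29)=4565, p(30)=5604, p(31)=6842, p(32)=8349, p(33)=10143, p(34)=12310, p(35)=14883, p(36)=17977, p(37)=21637, p(38)=26015, p(39)=31185, p(40)=37338, p(41)=44583, p(42)=53174, p(43)=63261, p(44)=75175, p(45)=89134, p(46)=105558, p(47)=124754, p(48)=147273, p(49)=173525, p(50)=204226, p(51)=239943, p(52)=281589, p(53)=329931, p(54)=386155, p(55)=451276, p(56)=526823, p(57)=614154, p(58)=715220, p(59)=831820, p(60)=966467, p(61)=1121505, p(62)=1300156, p(63)=1505499, p(64)=1741630, p(65)=2012558, p(66)=2323520, p(67)=2679689, p(68)=3087735, p(69)=3554345, p(70)=4087968, p(71)=4697205, p(72)=5392783, p(73)=6185689, p(74)=7089500, p(75)=8118264, p(76)=9289091, p(77)=10619863, p(78)=12132164, p(79)=13848650, p(80)=15796476, p(81)=18004327, p(82)=20506255, p(83)=23338469, p(84)=26543660, p(85)=30167357, p(86)=34262962, p(87)=38887673, p(88)=44108109, p(89)=49995925, p(90)=56634173, p(91)=64112359, p(92)=72533807, p(93)=82010177, p(94)=92669720, p(95)=104651419, p(96)=118114304, p(97)=133230930, p(98)=150198136, p(99)=169229875, p(100)=190569292, p(101)=214481126, p(102)=241265379, p(103)=271248950, p(104)=304801365, p(105)=342325709, p(106)=384276336, p(107)=431149389, p(108)=483502844, p(109)=541946240, p(110)=607163746, p(111)=679903203, p(112)=761002156, p(113)=851376628, p(114)=952050665, p(115)=1064144451, p(116)=1188908248, p(117)=1327710076, p(118)=1482074143, p(119)=1653668665, p(120)=1844349560, p(121)=2056148051, p(122)=2291320912, p(123)=2552338241, p(124)=2841940500, p(125)=3163127352, p(126)=3519222692, p(127)=3913864295, p(128)=4351078600, p(129)=4835271870, p(130)=5371315400, p(131)=5964539504, p(132)=6620830889, p(133)=7346629512, p(134)=8149040695, p(135)=9035836076, p(136)=10015581680, p(137)=11097645016, p(138)=12292341831, p(139)=13610949895, p(140)=15065878135, p(141)=16670689208, p(142)=18440293320, p(143)=20390982757, p(144)=22540654445, p(145)=24908858009, p(146)=27517052599, p(147)=30388671978, p(148)=33549419497, p(149)=37027355200, p(150)=40853235313, p(151)=45060624582, p(152)=49686288421, p(153)=54770336324, p(154)=60356673280, p(155)=66493182097.
Final step: p(156) = p(155) + p(154) - p(151) - p(149) + p(144) + p(141) - p(134) - p(130) + p(121) + p(116) - p(105) - p(99) + p(86) + p(79) - p(64) - p(56) + p(39) + p(30) - p(11) - p(1)
= 66493182097 + 60356673280 - 45060624582 - 37027355200 + 22540654445 + 16670689208 - 8149040695 - 5371315400 + 2056148051 + 1188908248 - 342325709 - 169229875 + 34262962 + 13848650 - 1741630 - 526823 + 31185 + 5604 - 56 - 1
= 73232243759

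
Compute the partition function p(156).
73232243759

p(n) counts ways to write n as a sum of positive integers (order ignored).
Euler's pentagonal recurrence: p(k) = p(k-1) + p(k-2) - p(k-5) - p(k-7) + p(k-12) + p(k-15) - ... (offsets j(3j∓1)/2, signs ++--, p(0)=1, p(<0)=0).
DP table for k = 0..155: p(0)=1, p(1)=1, p(2)=2, p(3)=3, p(4)=5, p(5)=7, p(6)=11, p(7)=15, p(8)=22, p(9)=30, p(10)=42, p(11)=56, p(12)=77, p(13)=101, p(14)=135, p(15)=176, p(16)=231, p(17)=297, p(18)=385, p(19)=490, p(20)=627, p(21)=792, p(22)=1002, p(23)=1255, p(24)=1575, p(25)=1958, p(26)=2436, p(27)=3010, p(28)=3718, p(29)=4565, p(30)=5604, p(31)=6842, p(32)=8349, p(33)=10143, p(34)=12310, p(35)=14883, p(36)=17977, p(37)=21637, p(38)=26015, p(39)=31185, p(40)=37338, p(41)=44583, p(42)=53174, p(43)=63261, p(44)=75175, p(45)=89134, p(46)=105558, p(47)=124754, p(48)=147273, p(49)=173525, p(50)=204226, p(51)=239943, p(52)=281589, p(53)=329931, p(54)=386155, p(55)=451276, p(56)=526823, p(57)=614154, p(58)=715220, p(59)=831820, p(60)=966467, p(61)=1121505, p(62)=1300156, p(63)=1505499, p(64)=1741630, p(65)=2012558, p(66)=2323520, p(67)=2679689, p(68)=3087735, p(69)=3554345, p(70)=4087968, p(71)=4697205, p(72)=5392783, p(73)=6185689, p(74)=7089500, p(75)=8118264, p(76)=9289091, p(77)=10619863, p(78)=12132164, p(79)=13848650, p(80)=15796476, p(81)=18004327, p(82)=20506255, p(83)=23338469, p(84)=26543660, p(85)=30167357, p(86)=34262962, p(87)=38887673, p(88)=44108109, p(89)=49995925, p(90)=56634173, p(91)=64112359, p(92)=72533807, p(93)=82010177, p(94)=92669720, p(95)=104651419, p(96)=118114304, p(97)=133230930, p(98)=150198136, p(99)=169229875, p(100)=190569292, p(101)=214481126, p(102)=241265379, p(103)=271248950, p(104)=304801365, p(105)=342325709, p(106)=384276336, p(107)=431149389, p(108)=483502844, p(109)=541946240, p(110)=607163746, p(111)=679903203, p(112)=761002156, p(113)=851376628, p(114)=952050665, p(115)=1064144451, p(116)=1188908248, p(117)=1327710076, p(118)=1482074143, p(119)=1653668665, p(120)=1844349560, p(121)=2056148051, p(122)=2291320912, p(123)=2552338241, p(124)=2841940500, p(125)=3163127352, p(126)=3519222692, p(127)=3913864295, p(128)=4351078600, p(129)=4835271870, p(130)=5371315400, p(131)=5964539504, p(132)=6620830889, p(133)=7346629512, p(134)=8149040695, p(135)=9035836076, p(136)=10015581680, p(137)=11097645016, p(138)=12292341831, p(139)=13610949895, p(140)=15065878135, p(141)=16670689208, p(142)=18440293320, p(143)=20390982757, p(144)=22540654445, p(145)=24908858009, p(146)=27517052599, p(147)=30388671978, p(148)=33549419497, p(149)=37027355200, p(150)=40853235313, p(151)=45060624582, p(152)=49686288421, p(153)=54770336324, p(154)=60356673280, p(155)=66493182097.
Final step: p(156) = p(155) + p(154) - p(151) - p(149) + p(144) + p(141) - p(134) - p(130) + p(121) + p(116) - p(105) - p(99) + p(86) + p(79) - p(64) - p(56) + p(39) + p(30) - p(11) - p(1)
= 66493182097 + 60356673280 - 45060624582 - 37027355200 + 22540654445 + 16670689208 - 8149040695 - 5371315400 + 2056148051 + 1188908248 - 342325709 - 169229875 + 34262962 + 13848650 - 1741630 - 526823 + 31185 + 5604 - 56 - 1
= 73232243759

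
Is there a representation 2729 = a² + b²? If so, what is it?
5² + 52² (a=5, b=52)

Factorization: 2729 = 2729
By Fermat: n is sum of two squares iff every prime p ≡ 3 (mod 4) appears to even power.
All primes ≡ 3 (mod 4) appear to even power.
Search a = 0, 1, 2, … for 2729 - a² a perfect square: first hit at a = 5: 2729 - 25 = 2704 = 52².
2729 = 5² + 52² = 25 + 2704 ✓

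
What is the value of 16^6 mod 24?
16

Repeated squaring. Binary of 6 = 110.
16^1 ≡ 16 (mod 24); 16^2 ≡ 16 (mod 24); 16^4 ≡ 16 (mod 24)
16^6 = 16^2 × 16^4 ≡ 16 (mod 24)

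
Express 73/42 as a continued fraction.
[1; 1, 2, 1, 4, 2]

Euclidean algorithm steps:
73 = 1 × 42 + 31
42 = 1 × 31 + 11
31 = 2 × 11 + 9
11 = 1 × 9 + 2
9 = 4 × 2 + 1
2 = 2 × 1 + 0
Continued fraction: [1; 1, 2, 1, 4, 2]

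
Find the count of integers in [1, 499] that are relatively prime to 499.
498

499 = 499
φ(n) = n × ∏(1 - 1/p) for each prime p dividing n
φ(499) = 499 × (1 - 1/499) = 498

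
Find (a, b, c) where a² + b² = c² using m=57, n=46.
(1133, 5244, 5365)

Euclid's formula: a = m² - n², b = 2mn, c = m² + n²
m = 57, n = 46
a = 57² - 46² = 3249 - 2116 = 1133
b = 2 × 57 × 46 = 5244
c = 57² + 46² = 3249 + 2116 = 5365
Verification: 1133² + 5244² = 1283689 + 27499536 = 28783225 = 5365² ✓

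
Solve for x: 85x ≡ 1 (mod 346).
57

gcd(85, 346) = 1, so the inverse exists.
Extended Euclidean algorithm on (346, 85):
346 = 4 × 85 + 6  ⟹  6 = (1)·346 + (-4)·85
85 = 14 × 6 + 1  ⟹  1 = (-14)·346 + (57)·85
So (57)·85 ≡ 1 (mod 346), i.e. 85^(-1) ≡ 57 (mod 346).
Check: 85 × 57 = 4845 ≡ 1 (mod 346)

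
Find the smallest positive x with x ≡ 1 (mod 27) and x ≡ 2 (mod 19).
325

Using Chinese Remainder Theorem:
M = 27 × 19 = 513
M1 = 19, M2 = 27
y1 = 19^(-1) mod 27 = 10
y2 = 27^(-1) mod 19 = 12
x = (1×19×10 + 2×27×12) mod 513 = 325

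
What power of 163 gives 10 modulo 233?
115

Baby-step giant-step with step n = ⌈√233⌉ = 16.
Baby steps 163^j mod 233 (j:value) for j=0..15: 0:1, 1:163, 2:7, 3:209, 4:49, 5:65, 6:110, 7:222, 8:71, 9:156, 10:31, 11:160, 12:217, 13:188, 14:121, 15:151.
Giant-step multiplier: 163^(-16) ≡ 163^(232-16) = 163^216 ≡ 74 (mod 233).
Giant steps γ_i = 10·74^i mod 233: γ_0=10, γ_1=41, γ_2=5, γ_3=137, γ_4=119, γ_5=185, γ_6=176, γ_7=209 (in table at j=3).
x = i·n + j = 7·16 + 3 = 115.
Check: 163^115 ≡ 10 (mod 233).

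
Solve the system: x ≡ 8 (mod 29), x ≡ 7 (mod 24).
559

Using Chinese Remainder Theorem:
M = 29 × 24 = 696
M1 = 24, M2 = 29
y1 = 24^(-1) mod 29 = 23
y2 = 29^(-1) mod 24 = 5
x = (8×24×23 + 7×29×5) mod 696 = 559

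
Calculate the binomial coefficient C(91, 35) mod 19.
0

Using Lucas' theorem:
Write n=91 and k=35 in base 19:
n in base 19: [4, 15]
k in base 19: [1, 16]
C(91,35) mod 19 = ∏ C(n_i, k_i) mod 19
Digit binomials (mod 19): C(4,1) = 4; C(15,16) = 0 (k_i > n_i)
Product: 4 × 0 = 0 ≡ 0 (mod 19)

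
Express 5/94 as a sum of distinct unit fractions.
1/19 + 1/1786

Greedy algorithm:
5/94: ceiling(94/5) = 19, use 1/19
1/1786: ceiling(1786/1) = 1786, use 1/1786
Result: 5/94 = 1/19 + 1/1786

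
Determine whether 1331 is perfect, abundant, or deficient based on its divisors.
deficient

Proper divisors of 1331: sum = 1 + 11 + 121 = 133
Since 133 < 1331, 1331 is deficient.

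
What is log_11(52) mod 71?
31

Baby-step giant-step with step n = ⌈√71⌉ = 9.
Baby steps 11^j mod 71 (j:value) for j=0..8: 0:1, 1:11, 2:50, 3:53, 4:15, 5:23, 6:40, 7:14, 8:12.
Giant-step multiplier: 11^(-9) ≡ 11^(70-9) = 11^61 ≡ 7 (mod 71).
Giant steps γ_i = 52·7^i mod 71: γ_0=52, γ_1=9, γ_2=63, γ_3=15 (in table at j=4).
x = i·n + j = 3·9 + 4 = 31.
Check: 11^31 ≡ 52 (mod 71).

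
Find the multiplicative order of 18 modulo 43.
42

43 is prime, so ord(18) divides φ(43) = 42.
Divisors of 42: 1, 2, 3, 6, 7, 14, 21, 42.
Repeated squaring: 18^1 ≡ 18, 18^2 ≡ 23, 18^4 ≡ 13, 18^8 ≡ 40, 18^16 ≡ 9, 18^32 ≡ 38 (mod 43).
Test 18^d mod 43 for each divisor d in increasing order:
18^1 ≡ 18
18^2 ≡ 23
18^3 = 18^2·18^1 ≡ 27
18^6 = 18^4·18^2 ≡ 41
18^7 = 18^4·18^2·18^1 ≡ 7
18^14 = 18^8·18^4·18^2 ≡ 6
18^21 = 18^16·18^4·18^1 ≡ 42
18^42 = 18^32·18^8·18^2 ≡ 1  ← first divisor giving 1
The order is 42.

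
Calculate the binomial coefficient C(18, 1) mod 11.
7

Using Lucas' theorem:
Write n=18 and k=1 in base 11:
n in base 11: [1, 7]
k in base 11: [0, 1]
C(18,1) mod 11 = ∏ C(n_i, k_i) mod 11
Digit binomials (mod 11): C(1,0) = 1; C(7,1) = 7
Product: 1 × 7 = 7 ≡ 7 (mod 11)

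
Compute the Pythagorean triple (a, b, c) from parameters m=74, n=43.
(3627, 6364, 7325)

Euclid's formula: a = m² - n², b = 2mn, c = m² + n²
m = 74, n = 43
a = 74² - 43² = 5476 - 1849 = 3627
b = 2 × 74 × 43 = 6364
c = 74² + 43² = 5476 + 1849 = 7325
Verification: 3627² + 6364² = 13155129 + 40500496 = 53655625 = 7325² ✓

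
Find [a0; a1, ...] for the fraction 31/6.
[5; 6]

Euclidean algorithm steps:
31 = 5 × 6 + 1
6 = 6 × 1 + 0
Continued fraction: [5; 6]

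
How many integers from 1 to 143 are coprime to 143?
120

143 = 11 × 13
φ(n) = n × ∏(1 - 1/p) for each prime p dividing n
φ(143) = 143 × (1 - 1/11) × (1 - 1/13) = 120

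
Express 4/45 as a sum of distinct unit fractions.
1/12 + 1/180

Greedy algorithm:
4/45: ceiling(45/4) = 12, use 1/12
1/180: ceiling(180/1) = 180, use 1/180
Result: 4/45 = 1/12 + 1/180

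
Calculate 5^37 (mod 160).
85

Repeated squaring. Binary of 37 = 100101.
5^1 ≡ 5 (mod 160); 5^2 ≡ 25 (mod 160); 5^4 ≡ 145 (mod 160); 5^8 ≡ 65 (mod 160); 5^16 ≡ 65 (mod 160); 5^32 ≡ 65 (mod 160)
5^37 = 5^1 × 5^4 × 5^32 ≡ 85 (mod 160)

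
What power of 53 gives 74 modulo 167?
39

Baby-step giant-step with step n = ⌈√167⌉ = 13.
Baby steps 53^j mod 167 (j:value) for j=0..12: 0:1, 1:53, 2:137, 3:80, 4:65, 5:105, 6:54, 7:23, 8:50, 9:145, 10:3, 11:159, 12:77.
Giant-step multiplier: 53^(-13) ≡ 53^(166-13) = 53^153 ≡ 151 (mod 167).
Giant steps γ_i = 74·151^i mod 167: γ_0=74, γ_1=152, γ_2=73, γ_3=1 (in table at j=0).
x = i·n + j = 3·13 + 0 = 39.
Check: 53^39 ≡ 74 (mod 167).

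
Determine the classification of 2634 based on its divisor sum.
abundant

Proper divisors of 2634: sum = 1 + 2 + 3 + 6 + 439 + 878 + 1317 = 2646
Since 2646 > 2634, 2634 is abundant.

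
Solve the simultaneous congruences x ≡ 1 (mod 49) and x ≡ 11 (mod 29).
736

Using Chinese Remainder Theorem:
M = 49 × 29 = 1421
M1 = 29, M2 = 49
y1 = 29^(-1) mod 49 = 22
y2 = 49^(-1) mod 29 = 16
x = (1×29×22 + 11×49×16) mod 1421 = 736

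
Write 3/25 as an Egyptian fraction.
1/9 + 1/113 + 1/25425

Greedy algorithm:
3/25: ceiling(25/3) = 9, use 1/9
2/225: ceiling(225/2) = 113, use 1/113
1/25425: ceiling(25425/1) = 25425, use 1/25425
Result: 3/25 = 1/9 + 1/113 + 1/25425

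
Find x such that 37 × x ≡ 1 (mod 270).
73

gcd(37, 270) = 1, so the inverse exists.
Extended Euclidean algorithm on (270, 37):
270 = 7 × 37 + 11  ⟹  11 = (1)·270 + (-7)·37
37 = 3 × 11 + 4  ⟹  4 = (-3)·270 + (22)·37
11 = 2 × 4 + 3  ⟹  3 = (7)·270 + (-51)·37
4 = 1 × 3 + 1  ⟹  1 = (-10)·270 + (73)·37
So (73)·37 ≡ 1 (mod 270), i.e. 37^(-1) ≡ 73 (mod 270).
Check: 37 × 73 = 2701 ≡ 1 (mod 270)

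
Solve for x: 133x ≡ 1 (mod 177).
4

gcd(133, 177) = 1, so the inverse exists.
Extended Euclidean algorithm on (177, 133):
177 = 1 × 133 + 44  ⟹  44 = (1)·177 + (-1)·133
133 = 3 × 44 + 1  ⟹  1 = (-3)·177 + (4)·133
So (4)·133 ≡ 1 (mod 177), i.e. 133^(-1) ≡ 4 (mod 177).
Check: 133 × 4 = 532 ≡ 1 (mod 177)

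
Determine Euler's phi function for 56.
24

56 = 2^3 × 7
φ(n) = n × ∏(1 - 1/p) for each prime p dividing n
φ(56) = 56 × (1 - 1/2) × (1 - 1/7) = 24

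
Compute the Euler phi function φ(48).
16

48 = 2^4 × 3
φ(n) = n × ∏(1 - 1/p) for each prime p dividing n
φ(48) = 48 × (1 - 1/2) × (1 - 1/3) = 16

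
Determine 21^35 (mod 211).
196

Repeated squaring. Binary of 35 = 100011.
21^1 ≡ 21 (mod 211); 21^2 ≡ 19 (mod 211); 21^4 ≡ 150 (mod 211); 21^8 ≡ 134 (mod 211); 21^16 ≡ 21 (mod 211); 21^32 ≡ 19 (mod 211)
21^35 = 21^1 × 21^2 × 21^32 ≡ 196 (mod 211)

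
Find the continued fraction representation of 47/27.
[1; 1, 2, 1, 6]

Euclidean algorithm steps:
47 = 1 × 27 + 20
27 = 1 × 20 + 7
20 = 2 × 7 + 6
7 = 1 × 6 + 1
6 = 6 × 1 + 0
Continued fraction: [1; 1, 2, 1, 6]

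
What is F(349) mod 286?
155

Matrix identity: Q^n = [[F_(n+1), F_n], [F_n, F_(n-1)]] with Q = [[1,1],[1,0]].
n = 349 = 101011101₂. Square-and-multiply, entries mod 286:
Q^1 = [[1,1],[1,0]]
Q^2 = (Q^1)² = [[2,1],[1,1]]
Q^5 = (Q^2)²·Q = [[8,5],[5,3]]
Q^10 = (Q^5)² = [[89,55],[55,34]]
Q^21 = (Q^10)²·Q = [[265,78],[78,187]]
Q^43 = (Q^21)²·Q = [[25,233],[233,78]]
Q^87 = (Q^43)²·Q = [[263,2],[2,261]]
Q^174 = (Q^87)² = [[247,190],[190,57]]
Q^349 = (Q^174)²·Q = [[143,155],[155,274]]
F_349 mod 286 = Q^349[0][1] = 155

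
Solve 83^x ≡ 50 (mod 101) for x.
41

Baby-step giant-step with step n = ⌈√101⌉ = 11.
Baby steps 83^j mod 101 (j:value) for j=0..10: 0:1, 1:83, 2:21, 3:26, 4:37, 5:41, 6:70, 7:53, 8:56, 9:2, 10:65.
Giant-step multiplier: 83^(-11) ≡ 83^(100-11) = 83^89 ≡ 89 (mod 101).
Giant steps γ_i = 50·89^i mod 101: γ_0=50, γ_1=6, γ_2=29, γ_3=56 (in table at j=8).
x = i·n + j = 3·11 + 8 = 41.
Check: 83^41 ≡ 50 (mod 101).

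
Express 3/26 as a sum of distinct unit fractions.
1/9 + 1/234

Greedy algorithm:
3/26: ceiling(26/3) = 9, use 1/9
1/234: ceiling(234/1) = 234, use 1/234
Result: 3/26 = 1/9 + 1/234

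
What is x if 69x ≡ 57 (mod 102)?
x ≡ 23 (mod 34)

gcd(69, 102) = 3, which divides 57, so solutions exist.
Divide through by 3: 23x ≡ 19 (mod 34).
Find 23^(-1) mod 34 by the extended Euclidean algorithm:
34 = 1 × 23 + 11  ⟹  11 = (1)·34 + (-1)·23
23 = 2 × 11 + 1  ⟹  1 = (-2)·34 + (3)·23
So (3)·23 ≡ 1 (mod 34), i.e. 23^(-1) ≡ 3 (mod 34).
x ≡ 3 × 19 = 57 ≡ 23 (mod 34).
Check: 69 × 23 = 1587 ≡ 57 (mod 102).
x ≡ 23 (mod 34), giving 3 solutions mod 102.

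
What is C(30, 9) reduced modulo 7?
4

Using Lucas' theorem:
Write n=30 and k=9 in base 7:
n in base 7: [4, 2]
k in base 7: [1, 2]
C(30,9) mod 7 = ∏ C(n_i, k_i) mod 7
Digit binomials (mod 7): C(4,1) = 4; C(2,2) = 1
Product: 4 × 1 = 4 ≡ 4 (mod 7)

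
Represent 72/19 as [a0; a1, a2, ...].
[3; 1, 3, 1, 3]

Euclidean algorithm steps:
72 = 3 × 19 + 15
19 = 1 × 15 + 4
15 = 3 × 4 + 3
4 = 1 × 3 + 1
3 = 3 × 1 + 0
Continued fraction: [3; 1, 3, 1, 3]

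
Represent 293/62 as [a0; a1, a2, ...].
[4; 1, 2, 1, 1, 1, 5]

Euclidean algorithm steps:
293 = 4 × 62 + 45
62 = 1 × 45 + 17
45 = 2 × 17 + 11
17 = 1 × 11 + 6
11 = 1 × 6 + 5
6 = 1 × 5 + 1
5 = 5 × 1 + 0
Continued fraction: [4; 1, 2, 1, 1, 1, 5]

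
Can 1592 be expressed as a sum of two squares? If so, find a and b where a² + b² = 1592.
Not possible

Factorization: 1592 = 2^3 × 199
By Fermat: n is sum of two squares iff every prime p ≡ 3 (mod 4) appears to even power.
Prime(s) ≡ 3 (mod 4) with odd exponent: [(199, 1)]
Therefore 1592 cannot be expressed as a² + b².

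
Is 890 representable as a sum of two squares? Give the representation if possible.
7² + 29² (a=7, b=29)

Factorization: 890 = 2 × 5 × 89
By Fermat: n is sum of two squares iff every prime p ≡ 3 (mod 4) appears to even power.
All primes ≡ 3 (mod 4) appear to even power.
Search a = 0, 1, 2, … for 890 - a² a perfect square: first hit at a = 7: 890 - 49 = 841 = 29².
890 = 7² + 29² = 49 + 841 ✓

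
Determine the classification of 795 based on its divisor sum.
deficient

Proper divisors of 795: sum = 1 + 3 + 5 + 15 + 53 + 159 + 265 = 501
Since 501 < 795, 795 is deficient.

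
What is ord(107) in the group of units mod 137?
68

137 is prime, so ord(107) divides φ(137) = 136.
Divisors of 136: 1, 2, 4, 8, 17, 34, 68, 136.
Repeated squaring: 107^1 ≡ 107, 107^2 ≡ 78, 107^4 ≡ 56, 107^8 ≡ 122, 107^16 ≡ 88, 107^32 ≡ 72, 107^64 ≡ 115, 107^128 ≡ 73 (mod 137).
Test 107^d mod 137 for each divisor d in increasing order:
107^1 ≡ 107
107^2 ≡ 78
107^4 ≡ 56
107^8 ≡ 122
107^17 = 107^16·107^1 ≡ 100
107^34 = 107^32·107^2 ≡ 136
107^68 = 107^64·107^4 ≡ 1  ← first divisor giving 1
The order is 68.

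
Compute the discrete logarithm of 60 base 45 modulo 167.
87

Baby-step giant-step with step n = ⌈√167⌉ = 13.
Baby steps 45^j mod 167 (j:value) for j=0..12: 0:1, 1:45, 2:21, 3:110, 4:107, 5:139, 6:76, 7:80, 8:93, 9:10, 10:116, 11:43, 12:98.
Giant-step multiplier: 45^(-13) ≡ 45^(166-13) = 45^153 ≡ 140 (mod 167).
Giant steps γ_i = 60·140^i mod 167: γ_0=60, γ_1=50, γ_2=153, γ_3=44, γ_4=148, γ_5=12, γ_6=10 (in table at j=9).
x = i·n + j = 6·13 + 9 = 87.
Check: 45^87 ≡ 60 (mod 167).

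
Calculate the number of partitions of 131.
5964539504

p(n) counts ways to write n as a sum of positive integers (order ignored).
Euler's pentagonal recurrence: p(k) = p(k-1) + p(k-2) - p(k-5) - p(k-7) + p(k-12) + p(k-15) - ... (offsets j(3j∓1)/2, signs ++--, p(0)=1, p(<0)=0).
DP table for k = 0..130: p(0)=1, p(1)=1, p(2)=2, p(3)=3, p(4)=5, p(5)=7, p(6)=11, p(7)=15, p(8)=22, p(9)=30, p(10)=42, p(11)=56, p(12)=77, p(13)=101, p(14)=135, p(15)=176, p(16)=231, p(17)=297, p(18)=385, p(19)=490, p(20)=627, p(21)=792, p(22)=1002, p(23)=1255, p(24)=1575, p(25)=1958, p(26)=2436, p(27)=3010, p(28)=3718, p(29)=4565, p(30)=5604, p(31)=6842, p(32)=8349, p(33)=10143, p(34)=12310, p(35)=14883, p(36)=17977, p(37)=21637, p(38)=26015, p(39)=31185, p(40)=37338, p(41)=44583, p(42)=53174, p(43)=63261, p(44)=75175, p(45)=89134, p(46)=105558, p(47)=124754, p(48)=147273, p(49)=173525, p(50)=204226, p(51)=239943, p(52)=281589, p(53)=329931, p(54)=386155, p(55)=451276, p(56)=526823, p(57)=614154, p(58)=715220, p(59)=831820, p(60)=966467, p(61)=1121505, p(62)=1300156, p(63)=1505499, p(64)=1741630, p(65)=2012558, p(66)=2323520, p(67)=2679689, p(68)=3087735, p(69)=3554345, p(70)=4087968, p(71)=4697205, p(72)=5392783, p(73)=6185689, p(74)=7089500, p(75)=8118264, p(76)=9289091, p(77)=10619863, p(78)=12132164, p(79)=13848650, p(80)=15796476, p(81)=18004327, p(82)=20506255, p(83)=23338469, p(84)=26543660, p(85)=30167357, p(86)=34262962, p(87)=38887673, p(88)=44108109, p(89)=49995925, p(90)=56634173, p(91)=64112359, p(92)=72533807, p(93)=82010177, p(94)=92669720, p(95)=104651419, p(96)=118114304, p(97)=133230930, p(98)=150198136, p(99)=169229875, p(100)=190569292, p(101)=214481126, p(102)=241265379, p(103)=271248950, p(104)=304801365, p(105)=342325709, p(106)=384276336, p(107)=431149389, p(108)=483502844, p(109)=541946240, p(110)=607163746, p(111)=679903203, p(112)=761002156, p(113)=851376628, p(114)=952050665, p(115)=1064144451, p(116)=1188908248, p(117)=1327710076, p(118)=1482074143, p(119)=1653668665, p(120)=1844349560, p(121)=2056148051, p(122)=2291320912, p(123)=2552338241, p(124)=2841940500, p(125)=3163127352, p(126)=3519222692, p(127)=3913864295, p(128)=4351078600, p(129)=4835271870, p(130)=5371315400.
Final step: p(131) = p(130) + p(129) - p(126) - p(124) + p(119) + p(116) - p(109) - p(105) + p(96) + p(91) - p(80) - p(74) + p(61) + p(54) - p(39) - p(31) + p(14) + p(5)
= 5371315400 + 4835271870 - 3519222692 - 2841940500 + 1653668665 + 1188908248 - 541946240 - 342325709 + 118114304 + 64112359 - 15796476 - 7089500 + 1121505 + 386155 - 31185 - 6842 + 135 + 7
= 5964539504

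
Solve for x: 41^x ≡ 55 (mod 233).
138

Baby-step giant-step with step n = ⌈√233⌉ = 16.
Baby steps 41^j mod 233 (j:value) for j=0..15: 0:1, 1:41, 2:50, 3:186, 4:170, 5:213, 6:112, 7:165, 8:8, 9:95, 10:167, 11:90, 12:195, 13:73, 14:197, 15:155.
Giant-step multiplier: 41^(-16) ≡ 41^(232-16) = 41^216 ≡ 142 (mod 233).
Giant steps γ_i = 55·142^i mod 233: γ_0=55, γ_1=121, γ_2=173, γ_3=101, γ_4=129, γ_5=144, γ_6=177, γ_7=203, γ_8=167 (in table at j=10).
x = i·n + j = 8·16 + 10 = 138.
Check: 41^138 ≡ 55 (mod 233).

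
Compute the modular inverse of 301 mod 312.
85

gcd(301, 312) = 1, so the inverse exists.
Extended Euclidean algorithm on (312, 301):
312 = 1 × 301 + 11  ⟹  11 = (1)·312 + (-1)·301
301 = 27 × 11 + 4  ⟹  4 = (-27)·312 + (28)·301
11 = 2 × 4 + 3  ⟹  3 = (55)·312 + (-57)·301
4 = 1 × 3 + 1  ⟹  1 = (-82)·312 + (85)·301
So (85)·301 ≡ 1 (mod 312), i.e. 301^(-1) ≡ 85 (mod 312).
Check: 301 × 85 = 25585 ≡ 1 (mod 312)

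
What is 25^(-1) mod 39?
25

gcd(25, 39) = 1, so the inverse exists.
Extended Euclidean algorithm on (39, 25):
39 = 1 × 25 + 14  ⟹  14 = (1)·39 + (-1)·25
25 = 1 × 14 + 11  ⟹  11 = (-1)·39 + (2)·25
14 = 1 × 11 + 3  ⟹  3 = (2)·39 + (-3)·25
11 = 3 × 3 + 2  ⟹  2 = (-7)·39 + (11)·25
3 = 1 × 2 + 1  ⟹  1 = (9)·39 + (-14)·25
So (-14)·25 ≡ 1 (mod 39), i.e. 25^(-1) ≡ -14 ≡ 25 (mod 39).
Check: 25 × 25 = 625 ≡ 1 (mod 39)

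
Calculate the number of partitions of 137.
11097645016

p(n) counts ways to write n as a sum of positive integers (order ignored).
Euler's pentagonal recurrence: p(k) = p(k-1) + p(k-2) - p(k-5) - p(k-7) + p(k-12) + p(k-15) - ... (offsets j(3j∓1)/2, signs ++--, p(0)=1, p(<0)=0).
DP table for k = 0..136: p(0)=1, p(1)=1, p(2)=2, p(3)=3, p(4)=5, p(5)=7, p(6)=11, p(7)=15, p(8)=22, p(9)=30, p(10)=42, p(11)=56, p(12)=77, p(13)=101, p(14)=135, p(15)=176, p(16)=231, p(17)=297, p(18)=385, p(19)=490, p(20)=627, p(21)=792, p(22)=1002, p(23)=1255, p(24)=1575, p(25)=1958, p(26)=2436, p(27)=3010, p(28)=3718, p(29)=4565, p(30)=5604, p(31)=6842, p(32)=8349, p(33)=10143, p(34)=12310, p(35)=14883, p(36)=17977, p(37)=21637, p(38)=26015, p(39)=31185, p(40)=37338, p(41)=44583, p(42)=53174, p(43)=63261, p(44)=75175, p(45)=89134, p(46)=105558, p(47)=124754, p(48)=147273, p(49)=173525, p(50)=204226, p(51)=239943, p(52)=281589, p(53)=329931, p(54)=386155, p(55)=451276, p(56)=526823, p(57)=614154, p(58)=715220, p(59)=831820, p(60)=966467, p(61)=1121505, p(62)=1300156, p(63)=1505499, p(64)=1741630, p(65)=2012558, p(66)=2323520, p(67)=2679689, p(68)=3087735, p(69)=3554345, p(70)=4087968, p(71)=4697205, p(72)=5392783, p(73)=6185689, p(74)=7089500, p(75)=8118264, p(76)=9289091, p(77)=10619863, p(78)=12132164, p(79)=13848650, p(80)=15796476, p(81)=18004327, p(82)=20506255, p(83)=23338469, p(84)=26543660, p(85)=30167357, p(86)=34262962, p(87)=38887673, p(88)=44108109, p(89)=49995925, p(90)=56634173, p(91)=64112359, p(92)=72533807, p(93)=82010177, p(94)=92669720, p(95)=104651419, p(96)=118114304, p(97)=133230930, p(98)=150198136, p(99)=169229875, p(100)=190569292, p(101)=214481126, p(102)=241265379, p(103)=271248950, p(104)=304801365, p(105)=342325709, p(106)=384276336, p(107)=431149389, p(108)=483502844, p(109)=541946240, p(110)=607163746, p(111)=679903203, p(112)=761002156, p(113)=851376628, p(114)=952050665, p(115)=1064144451, p(116)=1188908248, p(117)=1327710076, p(118)=1482074143, p(119)=1653668665, p(120)=1844349560, p(121)=2056148051, p(122)=2291320912, p(123)=2552338241, p(124)=2841940500, p(125)=3163127352, p(126)=3519222692, p(127)=3913864295, p(128)=4351078600, p(129)=4835271870, p(130)=5371315400, p(131)=5964539504, p(132)=6620830889, p(133)=7346629512, p(134)=8149040695, p(135)=9035836076, p(136)=10015581680.
Final step: p(137) = p(136) + p(135) - p(132) - p(130) + p(125) + p(122) - p(115) - p(111) + p(102) + p(97) - p(86) - p(80) + p(67) + p(60) - p(45) - p(37) + p(20) + p(11)
= 10015581680 + 9035836076 - 6620830889 - 5371315400 + 3163127352 + 2291320912 - 1064144451 - 679903203 + 241265379 + 133230930 - 34262962 - 15796476 + 2679689 + 966467 - 89134 - 21637 + 627 + 56
= 11097645016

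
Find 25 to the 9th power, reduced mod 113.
72

Repeated squaring. Binary of 9 = 1001.
25^1 ≡ 25 (mod 113); 25^2 ≡ 60 (mod 113); 25^4 ≡ 97 (mod 113); 25^8 ≡ 30 (mod 113)
25^9 = 25^1 × 25^8 ≡ 72 (mod 113)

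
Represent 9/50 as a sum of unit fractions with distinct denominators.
1/6 + 1/75

Greedy algorithm:
9/50: ceiling(50/9) = 6, use 1/6
1/75: ceiling(75/1) = 75, use 1/75
Result: 9/50 = 1/6 + 1/75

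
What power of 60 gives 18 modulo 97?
42

Baby-step giant-step with step n = ⌈√97⌉ = 10.
Baby steps 60^j mod 97 (j:value) for j=0..9: 0:1, 1:60, 2:11, 3:78, 4:24, 5:82, 6:70, 7:29, 8:91, 9:28.
Giant-step multiplier: 60^(-10) ≡ 60^(96-10) = 60^86 ≡ 72 (mod 97).
Giant steps γ_i = 18·72^i mod 97: γ_0=18, γ_1=35, γ_2=95, γ_3=50, γ_4=11 (in table at j=2).
x = i·n + j = 4·10 + 2 = 42.
Check: 60^42 ≡ 18 (mod 97).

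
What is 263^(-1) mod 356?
111

gcd(263, 356) = 1, so the inverse exists.
Extended Euclidean algorithm on (356, 263):
356 = 1 × 263 + 93  ⟹  93 = (1)·356 + (-1)·263
263 = 2 × 93 + 77  ⟹  77 = (-2)·356 + (3)·263
93 = 1 × 77 + 16  ⟹  16 = (3)·356 + (-4)·263
77 = 4 × 16 + 13  ⟹  13 = (-14)·356 + (19)·263
16 = 1 × 13 + 3  ⟹  3 = (17)·356 + (-23)·263
13 = 4 × 3 + 1  ⟹  1 = (-82)·356 + (111)·263
So (111)·263 ≡ 1 (mod 356), i.e. 263^(-1) ≡ 111 (mod 356).
Check: 263 × 111 = 29193 ≡ 1 (mod 356)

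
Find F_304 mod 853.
334

Matrix identity: Q^n = [[F_(n+1), F_n], [F_n, F_(n-1)]] with Q = [[1,1],[1,0]].
n = 304 = 100110000₂. Square-and-multiply, entries mod 853:
Q^1 = [[1,1],[1,0]]
Q^2 = (Q^1)² = [[2,1],[1,1]]
Q^4 = (Q^2)² = [[5,3],[3,2]]
Q^9 = (Q^4)²·Q = [[55,34],[34,21]]
Q^19 = (Q^9)²·Q = [[794,769],[769,25]]
Q^38 = (Q^19)² = [[301,297],[297,4]]
Q^76 = (Q^38)² = [[533,167],[167,366]]
Q^152 = (Q^76)² = [[633,5],[5,628]]
Q^304 = (Q^152)² = [[657,334],[334,323]]
F_304 mod 853 = Q^304[0][1] = 334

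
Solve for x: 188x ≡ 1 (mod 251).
247

gcd(188, 251) = 1, so the inverse exists.
Extended Euclidean algorithm on (251, 188):
251 = 1 × 188 + 63  ⟹  63 = (1)·251 + (-1)·188
188 = 2 × 63 + 62  ⟹  62 = (-2)·251 + (3)·188
63 = 1 × 62 + 1  ⟹  1 = (3)·251 + (-4)·188
So (-4)·188 ≡ 1 (mod 251), i.e. 188^(-1) ≡ -4 ≡ 247 (mod 251).
Check: 188 × 247 = 46436 ≡ 1 (mod 251)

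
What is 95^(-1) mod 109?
70

gcd(95, 109) = 1, so the inverse exists.
Extended Euclidean algorithm on (109, 95):
109 = 1 × 95 + 14  ⟹  14 = (1)·109 + (-1)·95
95 = 6 × 14 + 11  ⟹  11 = (-6)·109 + (7)·95
14 = 1 × 11 + 3  ⟹  3 = (7)·109 + (-8)·95
11 = 3 × 3 + 2  ⟹  2 = (-27)·109 + (31)·95
3 = 1 × 2 + 1  ⟹  1 = (34)·109 + (-39)·95
So (-39)·95 ≡ 1 (mod 109), i.e. 95^(-1) ≡ -39 ≡ 70 (mod 109).
Check: 95 × 70 = 6650 ≡ 1 (mod 109)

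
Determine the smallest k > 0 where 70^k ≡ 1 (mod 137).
136

137 is prime, so ord(70) divides φ(137) = 136.
Divisors of 136: 1, 2, 4, 8, 17, 34, 68, 136.
Repeated squaring: 70^1 ≡ 70, 70^2 ≡ 105, 70^4 ≡ 65, 70^8 ≡ 115, 70^16 ≡ 73, 70^32 ≡ 123, 70^64 ≡ 59, 70^128 ≡ 56 (mod 137).
Test 70^d mod 137 for each divisor d in increasing order:
70^1 ≡ 70
70^2 ≡ 105
70^4 ≡ 65
70^8 ≡ 115
70^17 = 70^16·70^1 ≡ 41
70^34 = 70^32·70^2 ≡ 37
70^68 = 70^64·70^4 ≡ 136
70^136 = 70^128·70^8 ≡ 1  ← first divisor giving 1
The order is 136.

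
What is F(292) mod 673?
295

Matrix identity: Q^n = [[F_(n+1), F_n], [F_n, F_(n-1)]] with Q = [[1,1],[1,0]].
n = 292 = 100100100₂. Square-and-multiply, entries mod 673:
Q^1 = [[1,1],[1,0]]
Q^2 = (Q^1)² = [[2,1],[1,1]]
Q^4 = (Q^2)² = [[5,3],[3,2]]
Q^9 = (Q^4)²·Q = [[55,34],[34,21]]
Q^18 = (Q^9)² = [[143,565],[565,251]]
Q^36 = (Q^18)² = [[482,520],[520,635]]
Q^73 = (Q^36)²·Q = [[34,666],[666,41]]
Q^146 = (Q^73)² = [[532,148],[148,384]]
Q^292 = (Q^146)² = [[59,295],[295,437]]
F_292 mod 673 = Q^292[0][1] = 295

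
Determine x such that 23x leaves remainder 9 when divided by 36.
x ≡ 27 (mod 36)

gcd(23, 36) = 1, which divides 9, so solutions exist.
Find 23^(-1) mod 36 by the extended Euclidean algorithm:
36 = 1 × 23 + 13  ⟹  13 = (1)·36 + (-1)·23
23 = 1 × 13 + 10  ⟹  10 = (-1)·36 + (2)·23
13 = 1 × 10 + 3  ⟹  3 = (2)·36 + (-3)·23
10 = 3 × 3 + 1  ⟹  1 = (-7)·36 + (11)·23
So (11)·23 ≡ 1 (mod 36), i.e. 23^(-1) ≡ 11 (mod 36).
x ≡ 11 × 9 = 99 ≡ 27 (mod 36).
Check: 23 × 27 = 621 ≡ 9 (mod 36).
Unique solution: x ≡ 27 (mod 36)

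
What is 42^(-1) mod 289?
117

gcd(42, 289) = 1, so the inverse exists.
Extended Euclidean algorithm on (289, 42):
289 = 6 × 42 + 37  ⟹  37 = (1)·289 + (-6)·42
42 = 1 × 37 + 5  ⟹  5 = (-1)·289 + (7)·42
37 = 7 × 5 + 2  ⟹  2 = (8)·289 + (-55)·42
5 = 2 × 2 + 1  ⟹  1 = (-17)·289 + (117)·42
So (117)·42 ≡ 1 (mod 289), i.e. 42^(-1) ≡ 117 (mod 289).
Check: 42 × 117 = 4914 ≡ 1 (mod 289)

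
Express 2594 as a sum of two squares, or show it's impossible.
35² + 37² (a=35, b=37)

Factorization: 2594 = 2 × 1297
By Fermat: n is sum of two squares iff every prime p ≡ 3 (mod 4) appears to even power.
All primes ≡ 3 (mod 4) appear to even power.
Search a = 0, 1, 2, … for 2594 - a² a perfect square: first hit at a = 35: 2594 - 1225 = 1369 = 37².
2594 = 35² + 37² = 1225 + 1369 ✓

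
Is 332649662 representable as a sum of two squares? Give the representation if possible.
Not possible

Factorization: 332649662 = 2 × 29 × 179^3
By Fermat: n is sum of two squares iff every prime p ≡ 3 (mod 4) appears to even power.
Prime(s) ≡ 3 (mod 4) with odd exponent: [(179, 3)]
Therefore 332649662 cannot be expressed as a² + b².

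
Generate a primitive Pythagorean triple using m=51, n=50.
(101, 5100, 5101)

Euclid's formula: a = m² - n², b = 2mn, c = m² + n²
m = 51, n = 50
a = 51² - 50² = 2601 - 2500 = 101
b = 2 × 51 × 50 = 5100
c = 51² + 50² = 2601 + 2500 = 5101
Verification: 101² + 5100² = 10201 + 26010000 = 26020201 = 5101² ✓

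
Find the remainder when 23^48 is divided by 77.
1

Repeated squaring. Binary of 48 = 110000.
23^1 ≡ 23 (mod 77); 23^2 ≡ 67 (mod 77); 23^4 ≡ 23 (mod 77); 23^8 ≡ 67 (mod 77); 23^16 ≡ 23 (mod 77); 23^32 ≡ 67 (mod 77)
23^48 = 23^16 × 23^32 ≡ 1 (mod 77)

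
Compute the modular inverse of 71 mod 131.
24

gcd(71, 131) = 1, so the inverse exists.
Extended Euclidean algorithm on (131, 71):
131 = 1 × 71 + 60  ⟹  60 = (1)·131 + (-1)·71
71 = 1 × 60 + 11  ⟹  11 = (-1)·131 + (2)·71
60 = 5 × 11 + 5  ⟹  5 = (6)·131 + (-11)·71
11 = 2 × 5 + 1  ⟹  1 = (-13)·131 + (24)·71
So (24)·71 ≡ 1 (mod 131), i.e. 71^(-1) ≡ 24 (mod 131).
Check: 71 × 24 = 1704 ≡ 1 (mod 131)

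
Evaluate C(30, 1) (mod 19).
11

Using Lucas' theorem:
Write n=30 and k=1 in base 19:
n in base 19: [1, 11]
k in base 19: [0, 1]
C(30,1) mod 19 = ∏ C(n_i, k_i) mod 19
Digit binomials (mod 19): C(1,0) = 1; C(11,1) = 11
Product: 1 × 11 = 11 ≡ 11 (mod 19)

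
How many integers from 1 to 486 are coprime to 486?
162

486 = 2 × 3^5
φ(n) = n × ∏(1 - 1/p) for each prime p dividing n
φ(486) = 486 × (1 - 1/2) × (1 - 1/3) = 162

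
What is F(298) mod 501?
352

Matrix identity: Q^n = [[F_(n+1), F_n], [F_n, F_(n-1)]] with Q = [[1,1],[1,0]].
n = 298 = 100101010₂. Square-and-multiply, entries mod 501:
Q^1 = [[1,1],[1,0]]
Q^2 = (Q^1)² = [[2,1],[1,1]]
Q^4 = (Q^2)² = [[5,3],[3,2]]
Q^9 = (Q^4)²·Q = [[55,34],[34,21]]
Q^18 = (Q^9)² = [[173,79],[79,94]]
Q^37 = (Q^18)²·Q = [[149,98],[98,51]]
Q^74 = (Q^37)² = [[242,61],[61,181]]
Q^149 = (Q^74)²·Q = [[413,161],[161,252]]
Q^298 = (Q^149)² = [[98,352],[352,247]]
F_298 mod 501 = Q^298[0][1] = 352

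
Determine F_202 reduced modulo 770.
111

Matrix identity: Q^n = [[F_(n+1), F_n], [F_n, F_(n-1)]] with Q = [[1,1],[1,0]].
n = 202 = 11001010₂. Square-and-multiply, entries mod 770:
Q^1 = [[1,1],[1,0]]
Q^3 = (Q^1)²·Q = [[3,2],[2,1]]
Q^6 = (Q^3)² = [[13,8],[8,5]]
Q^12 = (Q^6)² = [[233,144],[144,89]]
Q^25 = (Q^12)²·Q = [[503,335],[335,168]]
Q^50 = (Q^25)² = [[254,715],[715,309]]
Q^101 = (Q^50)²·Q = [[386,551],[551,605]]
Q^202 = (Q^101)² = [[607,111],[111,496]]
F_202 mod 770 = Q^202[0][1] = 111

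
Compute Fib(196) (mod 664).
419

Matrix identity: Q^n = [[F_(n+1), F_n], [F_n, F_(n-1)]] with Q = [[1,1],[1,0]].
n = 196 = 11000100₂. Square-and-multiply, entries mod 664:
Q^1 = [[1,1],[1,0]]
Q^3 = (Q^1)²·Q = [[3,2],[2,1]]
Q^6 = (Q^3)² = [[13,8],[8,5]]
Q^12 = (Q^6)² = [[233,144],[144,89]]
Q^24 = (Q^12)² = [[657,552],[552,105]]
Q^49 = (Q^24)²·Q = [[289,641],[641,312]]
Q^98 = (Q^49)² = [[386,121],[121,265]]
Q^196 = (Q^98)² = [[293,419],[419,538]]
F_196 mod 664 = Q^196[0][1] = 419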